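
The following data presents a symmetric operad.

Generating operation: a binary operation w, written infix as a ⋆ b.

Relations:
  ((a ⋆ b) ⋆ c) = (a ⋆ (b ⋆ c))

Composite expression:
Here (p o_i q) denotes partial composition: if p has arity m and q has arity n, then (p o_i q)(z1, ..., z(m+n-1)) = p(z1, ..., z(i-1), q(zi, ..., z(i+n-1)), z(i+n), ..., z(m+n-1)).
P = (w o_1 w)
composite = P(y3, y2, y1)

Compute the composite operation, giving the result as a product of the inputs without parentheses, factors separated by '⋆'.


y3 ⋆ y2 ⋆ y1


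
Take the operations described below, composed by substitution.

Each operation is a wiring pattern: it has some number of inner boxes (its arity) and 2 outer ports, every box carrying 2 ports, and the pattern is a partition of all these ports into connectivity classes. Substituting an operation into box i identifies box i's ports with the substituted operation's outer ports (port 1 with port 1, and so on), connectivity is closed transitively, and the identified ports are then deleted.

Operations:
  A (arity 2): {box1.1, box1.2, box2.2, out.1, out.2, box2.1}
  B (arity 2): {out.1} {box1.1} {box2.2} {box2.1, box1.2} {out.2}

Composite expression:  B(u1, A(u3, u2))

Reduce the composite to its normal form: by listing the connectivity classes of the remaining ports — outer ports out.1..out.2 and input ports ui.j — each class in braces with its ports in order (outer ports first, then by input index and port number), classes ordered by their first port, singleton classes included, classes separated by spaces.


{out.1} {out.2} {u1.1} {u1.2, u2.1, u2.2, u3.1, u3.2}


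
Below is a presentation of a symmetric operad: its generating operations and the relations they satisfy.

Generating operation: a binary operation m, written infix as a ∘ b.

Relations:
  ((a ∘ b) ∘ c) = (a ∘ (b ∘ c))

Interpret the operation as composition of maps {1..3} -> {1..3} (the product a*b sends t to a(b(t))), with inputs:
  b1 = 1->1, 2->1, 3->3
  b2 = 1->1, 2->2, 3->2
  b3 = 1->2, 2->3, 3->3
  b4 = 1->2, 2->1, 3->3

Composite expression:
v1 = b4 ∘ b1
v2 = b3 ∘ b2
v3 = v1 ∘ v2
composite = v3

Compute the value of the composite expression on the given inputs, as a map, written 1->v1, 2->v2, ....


1->2, 2->3, 3->3

(b4 ∘ b1) = 1->2, 2->2, 3->3
(b3 ∘ b2) = 1->2, 2->3, 3->3
((b4 ∘ b1) ∘ (b3 ∘ b2)) = 1->2, 2->3, 3->3


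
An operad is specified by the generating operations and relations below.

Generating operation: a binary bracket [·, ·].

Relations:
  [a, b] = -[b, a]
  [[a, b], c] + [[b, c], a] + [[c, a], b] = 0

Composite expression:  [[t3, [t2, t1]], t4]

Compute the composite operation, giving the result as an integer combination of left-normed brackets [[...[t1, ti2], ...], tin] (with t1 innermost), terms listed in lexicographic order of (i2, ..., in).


Left-normed coefficients sit on the t1-initial expansion words.
Composite bracket: [[t3, [t2, t1]], t4]
Expanding via [a, b] = ab - ba: 8 signed words (2^3 = 8).
The t1-initial words carry the normal form:
  the word t1t2t3t4 carries sign +1 and contributes +[[[t1, t2], t3], t4]

[[[t1, t2], t3], t4]


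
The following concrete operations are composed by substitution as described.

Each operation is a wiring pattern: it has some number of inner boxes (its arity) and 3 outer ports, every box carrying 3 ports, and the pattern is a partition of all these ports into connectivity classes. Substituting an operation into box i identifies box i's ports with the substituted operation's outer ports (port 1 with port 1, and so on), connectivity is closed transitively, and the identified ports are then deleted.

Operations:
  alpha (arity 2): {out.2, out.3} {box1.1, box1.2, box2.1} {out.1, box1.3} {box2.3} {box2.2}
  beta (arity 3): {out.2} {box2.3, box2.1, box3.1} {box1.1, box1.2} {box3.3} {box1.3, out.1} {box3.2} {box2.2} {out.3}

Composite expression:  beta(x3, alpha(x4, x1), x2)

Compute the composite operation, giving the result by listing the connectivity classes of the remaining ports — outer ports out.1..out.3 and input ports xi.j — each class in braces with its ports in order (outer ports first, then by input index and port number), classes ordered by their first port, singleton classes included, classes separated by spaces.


{out.1, x3.3} {out.2} {out.3} {x1.1, x4.1, x4.2} {x1.2} {x1.3} {x2.1, x4.3} {x2.2} {x2.3} {x3.1, x3.2}

Substituting into beta glues patterns; closure does the rest.
the subtree at alpha composes to {out.1, x4.3} {out.2, out.3} {x1.1, x4.1, x4.2} {x1.2} {x1.3} on (x4, x1); out.j = own outer ports
the subtree at beta composes to {out.1, x3.3} {out.2} {out.3} {x1.1, x4.1, x4.2} {x1.2} {x1.3} {x2.1, x4.3} {x2.2} {x2.3} {x3.1, x3.2} on (x3, x4, x1, x2); out.j = own outer ports


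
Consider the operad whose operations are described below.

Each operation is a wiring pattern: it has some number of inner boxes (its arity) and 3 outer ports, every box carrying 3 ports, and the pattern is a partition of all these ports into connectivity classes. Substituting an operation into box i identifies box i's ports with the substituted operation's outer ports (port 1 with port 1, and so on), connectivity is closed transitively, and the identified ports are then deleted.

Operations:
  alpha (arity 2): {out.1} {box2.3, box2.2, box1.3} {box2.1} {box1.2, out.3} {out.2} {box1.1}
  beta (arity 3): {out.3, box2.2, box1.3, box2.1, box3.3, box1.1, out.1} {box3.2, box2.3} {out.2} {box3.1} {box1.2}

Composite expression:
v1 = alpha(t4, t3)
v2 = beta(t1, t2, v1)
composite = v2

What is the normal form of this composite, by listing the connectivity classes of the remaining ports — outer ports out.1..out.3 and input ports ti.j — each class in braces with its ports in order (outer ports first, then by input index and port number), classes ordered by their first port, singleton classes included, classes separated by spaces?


{out.1, out.3, t1.1, t1.3, t2.1, t2.2, t4.2} {out.2} {t1.2} {t2.3} {t3.1} {t3.2, t3.3, t4.3} {t4.1}

Connectivity passes through glued beta-boundaries; trace each wire chain.
after alpha, the pattern on (t4, t3) reads {out.1} {out.2} {out.3, t4.2} {t3.1} {t3.2, t3.3, t4.3} {t4.1} (out.j = its outer ports)
after beta, the pattern on (t1, t2, t4, t3) reads {out.1, out.3, t1.1, t1.3, t2.1, t2.2, t4.2} {out.2} {t1.2} {t2.3} {t3.1} {t3.2, t3.3, t4.3} {t4.1} (out.j = its outer ports)


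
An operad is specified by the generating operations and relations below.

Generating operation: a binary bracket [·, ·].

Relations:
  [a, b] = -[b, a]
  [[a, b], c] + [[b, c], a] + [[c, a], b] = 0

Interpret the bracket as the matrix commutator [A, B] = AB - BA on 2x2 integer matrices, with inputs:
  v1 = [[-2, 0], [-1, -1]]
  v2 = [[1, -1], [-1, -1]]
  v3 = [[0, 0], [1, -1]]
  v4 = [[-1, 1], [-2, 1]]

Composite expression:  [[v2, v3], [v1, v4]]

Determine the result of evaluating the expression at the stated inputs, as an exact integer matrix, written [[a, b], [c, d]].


[[-3, 0], [-6, 3]]

[v2, v3] = [[-1, 1], [-3, 1]]
[v1, v4] = [[1, -1], [0, -1]]
[[v2, v3], [v1, v4]] = [[-3, 0], [-6, 3]]


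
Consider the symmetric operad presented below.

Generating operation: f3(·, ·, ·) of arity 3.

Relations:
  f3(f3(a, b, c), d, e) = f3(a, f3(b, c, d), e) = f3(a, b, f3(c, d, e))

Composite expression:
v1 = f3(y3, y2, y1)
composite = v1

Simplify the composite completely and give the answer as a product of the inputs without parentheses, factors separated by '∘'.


y3 ∘ y2 ∘ y1

The f3-tree's shape is irrelevant; the y-reading-order decides.
f3(y3, y2, y1) collapses to y3 ∘ y2 ∘ y1


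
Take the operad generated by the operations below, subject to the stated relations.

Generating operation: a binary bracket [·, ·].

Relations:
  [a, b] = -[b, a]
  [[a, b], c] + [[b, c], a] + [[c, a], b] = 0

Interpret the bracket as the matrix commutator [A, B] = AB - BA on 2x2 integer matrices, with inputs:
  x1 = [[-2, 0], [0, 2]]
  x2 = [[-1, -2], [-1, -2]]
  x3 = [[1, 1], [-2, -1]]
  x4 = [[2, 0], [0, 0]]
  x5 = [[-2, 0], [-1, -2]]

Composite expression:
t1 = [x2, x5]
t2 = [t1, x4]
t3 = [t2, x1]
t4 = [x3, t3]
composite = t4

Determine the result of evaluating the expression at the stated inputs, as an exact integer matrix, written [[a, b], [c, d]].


[[-8, 0], [16, 8]]

[x2, x5] = [[2, 0], [1, -2]]
[[x2, x5], x4] = [[0, 0], [2, 0]]
[[[x2, x5], x4], x1] = [[0, 0], [-8, 0]]
[x3, [[[x2, x5], x4], x1]] = [[-8, 0], [16, 8]]


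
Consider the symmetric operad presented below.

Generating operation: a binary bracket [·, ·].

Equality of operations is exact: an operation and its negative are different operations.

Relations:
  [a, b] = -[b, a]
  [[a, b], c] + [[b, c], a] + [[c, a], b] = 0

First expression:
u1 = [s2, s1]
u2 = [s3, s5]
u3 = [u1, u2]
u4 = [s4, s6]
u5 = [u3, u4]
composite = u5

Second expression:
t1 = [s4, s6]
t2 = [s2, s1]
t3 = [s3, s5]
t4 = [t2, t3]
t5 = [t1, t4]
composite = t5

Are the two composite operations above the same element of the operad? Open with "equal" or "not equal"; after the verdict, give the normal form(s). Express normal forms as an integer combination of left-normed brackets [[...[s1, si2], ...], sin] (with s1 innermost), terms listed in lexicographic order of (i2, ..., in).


not equal; first: -[[[[[s1, s2], s3], s5], s4], s6] + [[[[[s1, s2], s3], s5], s6], s4] + [[[[[s1, s2], s5], s3], s4], s6] - [[[[[s1, s2], s5], s3], s6], s4]; second: [[[[[s1, s2], s3], s5], s4], s6] - [[[[[s1, s2], s3], s5], s6], s4] - [[[[[s1, s2], s5], s3], s4], s6] + [[[[[s1, s2], s5], s3], s6], s4]

Normal form of the first expression: -[[[[[s1, s2], s3], s5], s4], s6] + [[[[[s1, s2], s3], s5], s6], s4] + [[[[[s1, s2], s5], s3], s4], s6] - [[[[[s1, s2], s5], s3], s6], s4]
Normal form of the second expression: [[[[[s1, s2], s3], s5], s4], s6] - [[[[[s1, s2], s3], s5], s6], s4] - [[[[[s1, s2], s5], s3], s4], s6] + [[[[[s1, s2], s5], s3], s6], s4]
Distinct normal forms: not equal.


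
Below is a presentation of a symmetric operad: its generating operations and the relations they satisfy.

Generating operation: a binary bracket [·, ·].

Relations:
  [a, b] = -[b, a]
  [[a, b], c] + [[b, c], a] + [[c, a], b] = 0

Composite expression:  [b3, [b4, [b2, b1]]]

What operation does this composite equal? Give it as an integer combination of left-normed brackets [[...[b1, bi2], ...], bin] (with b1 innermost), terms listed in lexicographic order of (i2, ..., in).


-[[[b1, b2], b4], b3]


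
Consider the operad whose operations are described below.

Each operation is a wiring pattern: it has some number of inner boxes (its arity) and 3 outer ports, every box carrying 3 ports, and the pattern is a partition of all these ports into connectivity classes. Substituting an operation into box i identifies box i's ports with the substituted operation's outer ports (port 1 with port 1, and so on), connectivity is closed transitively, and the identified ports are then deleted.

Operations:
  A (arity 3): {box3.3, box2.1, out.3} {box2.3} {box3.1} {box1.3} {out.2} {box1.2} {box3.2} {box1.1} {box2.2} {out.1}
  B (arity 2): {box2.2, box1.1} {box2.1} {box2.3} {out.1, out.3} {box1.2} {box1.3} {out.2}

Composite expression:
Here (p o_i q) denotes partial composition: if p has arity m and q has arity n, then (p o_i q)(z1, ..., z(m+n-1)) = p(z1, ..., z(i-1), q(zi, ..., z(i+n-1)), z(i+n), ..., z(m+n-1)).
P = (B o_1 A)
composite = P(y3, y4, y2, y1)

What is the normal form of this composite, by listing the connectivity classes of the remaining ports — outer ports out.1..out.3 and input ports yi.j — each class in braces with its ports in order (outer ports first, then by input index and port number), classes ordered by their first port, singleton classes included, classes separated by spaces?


{out.1, out.3} {out.2} {y1.1} {y1.2} {y1.3} {y2.1} {y2.2} {y2.3, y4.1} {y3.1} {y3.2} {y3.3} {y4.2} {y4.3}

After gluing at B, chains via deleted ports link the y-ports.
through A, on inputs (y3, y4, y2): {out.1} {out.2} {out.3, y2.3, y4.1} {y2.1} {y2.2} {y3.1} {y3.2} {y3.3} {y4.2} {y4.3} (out.j = stage outer ports)
through B, on inputs (y3, y4, y2, y1): {out.1, out.3} {out.2} {y1.1} {y1.2} {y1.3} {y2.1} {y2.2} {y2.3, y4.1} {y3.1} {y3.2} {y3.3} {y4.2} {y4.3} (out.j = stage outer ports)


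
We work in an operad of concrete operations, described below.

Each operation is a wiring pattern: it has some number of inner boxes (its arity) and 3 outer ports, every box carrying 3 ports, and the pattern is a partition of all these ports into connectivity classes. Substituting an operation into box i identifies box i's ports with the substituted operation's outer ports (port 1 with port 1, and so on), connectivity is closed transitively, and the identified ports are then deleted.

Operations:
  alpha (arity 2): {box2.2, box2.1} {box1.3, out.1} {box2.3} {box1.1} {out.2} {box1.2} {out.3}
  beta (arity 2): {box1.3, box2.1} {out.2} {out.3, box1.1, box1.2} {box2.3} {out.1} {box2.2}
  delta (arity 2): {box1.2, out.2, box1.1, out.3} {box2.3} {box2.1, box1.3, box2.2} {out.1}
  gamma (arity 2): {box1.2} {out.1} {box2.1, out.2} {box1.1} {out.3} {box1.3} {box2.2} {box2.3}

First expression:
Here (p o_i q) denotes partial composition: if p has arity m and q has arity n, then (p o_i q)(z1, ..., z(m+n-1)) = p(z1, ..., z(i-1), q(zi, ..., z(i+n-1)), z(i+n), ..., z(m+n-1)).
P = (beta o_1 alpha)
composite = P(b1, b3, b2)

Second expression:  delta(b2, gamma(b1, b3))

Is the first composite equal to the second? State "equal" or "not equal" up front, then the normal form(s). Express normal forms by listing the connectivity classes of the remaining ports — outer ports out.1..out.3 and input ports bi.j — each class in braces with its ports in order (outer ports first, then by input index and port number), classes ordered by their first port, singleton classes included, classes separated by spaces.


not equal; first: {out.1} {out.2} {out.3, b1.3} {b1.1} {b1.2} {b2.1} {b2.2} {b2.3} {b3.1, b3.2} {b3.3}; second: {out.1} {out.2, out.3, b2.1, b2.2} {b1.1} {b1.2} {b1.3} {b2.3, b3.1} {b3.2} {b3.3}


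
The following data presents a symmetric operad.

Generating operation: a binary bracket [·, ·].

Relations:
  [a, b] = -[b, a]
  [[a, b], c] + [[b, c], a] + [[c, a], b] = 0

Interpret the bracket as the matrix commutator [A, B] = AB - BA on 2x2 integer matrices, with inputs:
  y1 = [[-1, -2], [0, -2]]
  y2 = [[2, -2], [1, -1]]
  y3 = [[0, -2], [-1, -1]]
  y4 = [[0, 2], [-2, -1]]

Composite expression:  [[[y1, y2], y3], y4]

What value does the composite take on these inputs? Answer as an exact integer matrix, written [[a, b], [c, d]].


[[2, -28], [-29, -2]]


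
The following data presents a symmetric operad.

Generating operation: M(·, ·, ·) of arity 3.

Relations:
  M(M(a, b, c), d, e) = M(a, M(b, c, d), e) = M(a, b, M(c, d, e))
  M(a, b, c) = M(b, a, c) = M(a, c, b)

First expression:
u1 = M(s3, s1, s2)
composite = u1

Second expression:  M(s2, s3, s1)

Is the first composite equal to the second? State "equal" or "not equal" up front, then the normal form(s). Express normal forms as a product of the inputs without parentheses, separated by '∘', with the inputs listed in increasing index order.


The first composite normalizes to s1 ∘ s2 ∘ s3
The second composite normalizes to s1 ∘ s2 ∘ s3
Both agree, so they are equal.

equal — both sides give s1 ∘ s2 ∘ s3


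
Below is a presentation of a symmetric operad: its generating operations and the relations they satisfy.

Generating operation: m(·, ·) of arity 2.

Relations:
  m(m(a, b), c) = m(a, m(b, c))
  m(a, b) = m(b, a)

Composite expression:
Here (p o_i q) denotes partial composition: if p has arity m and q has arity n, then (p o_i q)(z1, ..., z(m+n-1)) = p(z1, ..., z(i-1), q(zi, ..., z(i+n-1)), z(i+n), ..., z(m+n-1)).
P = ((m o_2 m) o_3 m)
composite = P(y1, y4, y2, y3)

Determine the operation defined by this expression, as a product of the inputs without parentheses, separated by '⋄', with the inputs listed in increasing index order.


Shape and order are irrelevant to m; the y-input set decides.
m(y2, y3) spells out as y2 ⋄ y3
m(y4, m(y2, y3)) spells out as y4 ⋄ y2 ⋄ y3
m(y1, m(y4, m(y2, y3))) spells out as y1 ⋄ y4 ⋄ y2 ⋄ y3
putting the inputs in ascending order: y1 ⋄ y2 ⋄ y3 ⋄ y4

y1 ⋄ y2 ⋄ y3 ⋄ y4


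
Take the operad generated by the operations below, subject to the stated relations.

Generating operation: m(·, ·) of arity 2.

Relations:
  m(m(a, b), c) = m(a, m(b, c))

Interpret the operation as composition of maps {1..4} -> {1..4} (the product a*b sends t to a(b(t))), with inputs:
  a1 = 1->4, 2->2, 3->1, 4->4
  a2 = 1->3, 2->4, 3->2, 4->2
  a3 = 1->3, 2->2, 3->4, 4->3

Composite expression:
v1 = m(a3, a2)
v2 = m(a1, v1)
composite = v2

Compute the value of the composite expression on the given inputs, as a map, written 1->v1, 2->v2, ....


1->4, 2->1, 3->2, 4->2

m(a3, a2) = 1->4, 2->3, 3->2, 4->2
m(a1, m(a3, a2)) = 1->4, 2->1, 3->2, 4->2


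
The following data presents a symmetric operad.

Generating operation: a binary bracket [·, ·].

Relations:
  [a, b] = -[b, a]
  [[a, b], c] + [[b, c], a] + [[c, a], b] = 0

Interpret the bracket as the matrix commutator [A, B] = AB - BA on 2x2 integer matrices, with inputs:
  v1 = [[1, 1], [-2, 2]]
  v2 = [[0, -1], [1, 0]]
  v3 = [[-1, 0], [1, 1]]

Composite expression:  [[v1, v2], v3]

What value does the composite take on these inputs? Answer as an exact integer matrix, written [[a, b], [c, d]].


[[1, 2], [0, -1]]

[v1, v2] = [[-1, 1], [1, 1]]
[[v1, v2], v3] = [[1, 2], [0, -1]]


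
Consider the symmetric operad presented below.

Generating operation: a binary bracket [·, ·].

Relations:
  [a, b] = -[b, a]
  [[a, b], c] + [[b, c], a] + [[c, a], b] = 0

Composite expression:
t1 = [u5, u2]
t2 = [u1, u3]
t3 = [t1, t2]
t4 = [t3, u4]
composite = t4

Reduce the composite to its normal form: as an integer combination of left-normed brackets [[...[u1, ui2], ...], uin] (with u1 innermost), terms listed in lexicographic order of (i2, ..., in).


In the tensor algebra, words opening u1 carry the u1-anchored form.
Composite bracket: [[[u5, u2], [u1, u3]], u4]
The bracket unfolds into 16 signed words via [a, b] = ab - ba (2^4 = 16).
Only words starting with u1 matter:
  sign of u1u3u2u5u4 is +1, so it contributes +[[[[u1, u3], u2], u5], u4]
  sign of u1u3u5u2u4 is -1, so it contributes -[[[[u1, u3], u5], u2], u4]

[[[[u1, u3], u2], u5], u4] - [[[[u1, u3], u5], u2], u4]


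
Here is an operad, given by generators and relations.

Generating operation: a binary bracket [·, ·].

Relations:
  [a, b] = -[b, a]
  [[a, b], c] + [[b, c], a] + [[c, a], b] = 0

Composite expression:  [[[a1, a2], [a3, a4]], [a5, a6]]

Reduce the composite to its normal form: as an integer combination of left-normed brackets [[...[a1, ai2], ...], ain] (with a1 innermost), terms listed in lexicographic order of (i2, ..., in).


Expand each bracket as ab - ba; the a1-initial words give the coefficients.
Composite bracket: [[[a1, a2], [a3, a4]], [a5, a6]]
Applying ab - ba throughout gives 32 signed words (2^5 = 32).
Words beginning with a1 determine it all:
  word a1a2a3a4a5a6 has sign +1, contributing +[[[[[a1, a2], a3], a4], a5], a6]
  word a1a2a3a4a6a5 has sign -1, contributing -[[[[[a1, a2], a3], a4], a6], a5]
  word a1a2a4a3a5a6 has sign -1, contributing -[[[[[a1, a2], a4], a3], a5], a6]
  word a1a2a4a3a6a5 has sign +1, contributing +[[[[[a1, a2], a4], a3], a6], a5]

[[[[[a1, a2], a3], a4], a5], a6] - [[[[[a1, a2], a3], a4], a6], a5] - [[[[[a1, a2], a4], a3], a5], a6] + [[[[[a1, a2], a4], a3], a6], a5]


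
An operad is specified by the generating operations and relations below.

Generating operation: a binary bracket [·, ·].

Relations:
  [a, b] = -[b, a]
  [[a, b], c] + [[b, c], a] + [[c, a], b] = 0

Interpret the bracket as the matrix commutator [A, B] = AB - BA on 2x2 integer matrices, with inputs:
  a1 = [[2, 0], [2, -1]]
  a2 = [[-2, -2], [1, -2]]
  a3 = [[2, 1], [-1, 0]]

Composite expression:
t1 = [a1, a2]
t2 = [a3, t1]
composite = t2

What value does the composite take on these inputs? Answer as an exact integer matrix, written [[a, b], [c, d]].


[a1, a2] = [[4, -6], [-3, -4]]
[a3, [a1, a2]] = [[-9, -20], [-2, 9]]

[[-9, -20], [-2, 9]]


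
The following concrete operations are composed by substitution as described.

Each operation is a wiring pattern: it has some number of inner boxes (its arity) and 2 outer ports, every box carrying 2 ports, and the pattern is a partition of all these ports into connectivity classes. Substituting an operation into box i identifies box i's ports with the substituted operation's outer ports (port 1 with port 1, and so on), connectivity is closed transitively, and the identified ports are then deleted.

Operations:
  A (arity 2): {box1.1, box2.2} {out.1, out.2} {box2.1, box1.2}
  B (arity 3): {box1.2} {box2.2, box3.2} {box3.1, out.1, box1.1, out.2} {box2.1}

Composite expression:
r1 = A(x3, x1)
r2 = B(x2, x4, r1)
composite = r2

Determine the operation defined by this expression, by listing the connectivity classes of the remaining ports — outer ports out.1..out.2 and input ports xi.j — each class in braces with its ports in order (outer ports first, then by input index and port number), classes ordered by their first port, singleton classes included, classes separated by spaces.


{out.1, out.2, x2.1, x4.2} {x1.1, x3.2} {x1.2, x3.1} {x2.2} {x4.1}

Connectivity passes through glued B-boundaries; trace each wire chain.
A over (x3, x1) gives {out.1, out.2} {x1.1, x3.2} {x1.2, x3.1}, out.j being that stage's outer ports
B over (x2, x4, x3, x1) gives {out.1, out.2, x2.1, x4.2} {x1.1, x3.2} {x1.2, x3.1} {x2.2} {x4.1}, out.j being that stage's outer ports


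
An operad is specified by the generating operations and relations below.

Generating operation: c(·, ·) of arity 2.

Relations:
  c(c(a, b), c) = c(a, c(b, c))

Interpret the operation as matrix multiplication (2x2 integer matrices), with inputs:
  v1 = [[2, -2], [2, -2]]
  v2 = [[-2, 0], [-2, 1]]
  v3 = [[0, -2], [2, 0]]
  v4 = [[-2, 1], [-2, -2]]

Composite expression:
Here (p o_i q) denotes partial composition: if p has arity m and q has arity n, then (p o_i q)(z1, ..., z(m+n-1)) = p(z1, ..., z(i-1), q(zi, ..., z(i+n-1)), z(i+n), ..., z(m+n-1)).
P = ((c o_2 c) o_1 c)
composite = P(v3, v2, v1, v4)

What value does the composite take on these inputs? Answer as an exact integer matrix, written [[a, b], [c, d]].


[[0, 12], [0, -24]]

c(v3, v2) = [[4, -2], [-4, 0]]
c(v1, v4) = [[0, 6], [0, 6]]
c(c(v3, v2), c(v1, v4)) = [[0, 12], [0, -24]]


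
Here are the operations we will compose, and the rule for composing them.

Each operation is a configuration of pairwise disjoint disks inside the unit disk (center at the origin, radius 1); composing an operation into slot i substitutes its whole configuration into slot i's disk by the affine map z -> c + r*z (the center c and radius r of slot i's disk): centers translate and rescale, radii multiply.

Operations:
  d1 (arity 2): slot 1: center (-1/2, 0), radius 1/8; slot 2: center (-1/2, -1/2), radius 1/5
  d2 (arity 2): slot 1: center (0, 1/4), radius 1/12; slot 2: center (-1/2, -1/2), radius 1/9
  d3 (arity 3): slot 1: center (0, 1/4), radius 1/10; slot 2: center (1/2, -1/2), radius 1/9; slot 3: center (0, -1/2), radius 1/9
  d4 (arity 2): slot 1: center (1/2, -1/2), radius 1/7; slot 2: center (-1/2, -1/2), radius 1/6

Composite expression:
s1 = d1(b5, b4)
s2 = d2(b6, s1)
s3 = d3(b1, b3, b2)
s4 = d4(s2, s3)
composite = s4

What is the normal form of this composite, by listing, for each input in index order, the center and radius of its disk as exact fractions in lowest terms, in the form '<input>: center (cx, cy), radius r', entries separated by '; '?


Affine substitution under d4: radii multiply and b-centers shift.
b6 passes through 2 substitutions, ending at center (1/2, -13/28), radius 1/84
b5 passes through 3 substitutions, ending at center (53/126, -4/7), radius 1/504
b4 passes through 3 substitutions, ending at center (53/126, -73/126), radius 1/315
b1 passes through 2 substitutions, ending at center (-1/2, -11/24), radius 1/60
b3 passes through 2 substitutions, ending at center (-5/12, -7/12), radius 1/54
b2 passes through 2 substitutions, ending at center (-1/2, -7/12), radius 1/54

b1: center (-1/2, -11/24), radius 1/60; b2: center (-1/2, -7/12), radius 1/54; b3: center (-5/12, -7/12), radius 1/54; b4: center (53/126, -73/126), radius 1/315; b5: center (53/126, -4/7), radius 1/504; b6: center (1/2, -13/28), radius 1/84


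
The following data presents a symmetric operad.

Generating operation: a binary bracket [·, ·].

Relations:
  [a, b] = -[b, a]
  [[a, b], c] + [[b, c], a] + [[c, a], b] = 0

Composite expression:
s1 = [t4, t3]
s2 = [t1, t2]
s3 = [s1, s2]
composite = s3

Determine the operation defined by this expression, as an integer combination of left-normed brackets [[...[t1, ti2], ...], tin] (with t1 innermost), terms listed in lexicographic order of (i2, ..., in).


A multilinear Lie element is pinned by t1-initial words (t1 innermost).
Composite bracket: [[t4, t3], [t1, t2]]
Each bracket splits as ab - ba, giving 8 signed words (2^3 = 8).
Keep just the words that open with t1:
  from t1t2t3t4, sign +1: term +[[[t1, t2], t3], t4]
  from t1t2t4t3, sign -1: term -[[[t1, t2], t4], t3]

[[[t1, t2], t3], t4] - [[[t1, t2], t4], t3]


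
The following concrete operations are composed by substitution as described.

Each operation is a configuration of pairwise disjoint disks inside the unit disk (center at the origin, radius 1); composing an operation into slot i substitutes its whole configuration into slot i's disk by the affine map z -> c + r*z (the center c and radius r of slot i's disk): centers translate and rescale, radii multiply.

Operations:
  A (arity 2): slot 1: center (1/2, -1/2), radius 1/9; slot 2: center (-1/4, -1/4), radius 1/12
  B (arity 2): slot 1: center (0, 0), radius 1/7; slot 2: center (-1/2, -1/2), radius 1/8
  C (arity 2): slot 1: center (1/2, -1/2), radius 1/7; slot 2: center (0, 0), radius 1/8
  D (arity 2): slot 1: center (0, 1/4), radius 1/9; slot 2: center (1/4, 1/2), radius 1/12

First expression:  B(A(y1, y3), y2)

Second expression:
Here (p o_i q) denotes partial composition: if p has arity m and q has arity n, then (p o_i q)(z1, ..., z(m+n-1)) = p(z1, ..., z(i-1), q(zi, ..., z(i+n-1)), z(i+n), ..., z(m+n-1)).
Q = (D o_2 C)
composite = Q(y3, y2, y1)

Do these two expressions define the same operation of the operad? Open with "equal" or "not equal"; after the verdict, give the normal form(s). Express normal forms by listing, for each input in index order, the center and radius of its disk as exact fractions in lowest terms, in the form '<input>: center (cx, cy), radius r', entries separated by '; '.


not equal; the first gives y1: center (1/14, -1/14), radius 1/63; y2: center (-1/2, -1/2), radius 1/8; y3: center (-1/28, -1/28), radius 1/84 and the second y1: center (1/4, 1/2), radius 1/96; y2: center (7/24, 11/24), radius 1/84; y3: center (0, 1/4), radius 1/9

The first expression, normalized: y1: center (1/14, -1/14), radius 1/63; y2: center (-1/2, -1/2), radius 1/8; y3: center (-1/28, -1/28), radius 1/84
The second expression, normalized: y1: center (1/4, 1/2), radius 1/96; y2: center (7/24, 11/24), radius 1/84; y3: center (0, 1/4), radius 1/9
No match — not equal.


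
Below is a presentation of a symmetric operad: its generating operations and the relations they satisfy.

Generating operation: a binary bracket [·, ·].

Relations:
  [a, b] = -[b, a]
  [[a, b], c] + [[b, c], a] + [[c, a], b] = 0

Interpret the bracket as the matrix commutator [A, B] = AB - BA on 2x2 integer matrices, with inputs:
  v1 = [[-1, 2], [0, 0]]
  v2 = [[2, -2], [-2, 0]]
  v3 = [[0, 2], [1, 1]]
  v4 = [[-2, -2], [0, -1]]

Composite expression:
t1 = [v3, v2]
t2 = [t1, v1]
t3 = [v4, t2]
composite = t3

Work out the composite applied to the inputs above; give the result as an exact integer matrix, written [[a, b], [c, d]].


[[0, 10], [0, 0]]

[v3, v2] = [[-2, -2], [0, 2]]
[[v3, v2], v1] = [[0, -10], [0, 0]]
[v4, [[v3, v2], v1]] = [[0, 10], [0, 0]]


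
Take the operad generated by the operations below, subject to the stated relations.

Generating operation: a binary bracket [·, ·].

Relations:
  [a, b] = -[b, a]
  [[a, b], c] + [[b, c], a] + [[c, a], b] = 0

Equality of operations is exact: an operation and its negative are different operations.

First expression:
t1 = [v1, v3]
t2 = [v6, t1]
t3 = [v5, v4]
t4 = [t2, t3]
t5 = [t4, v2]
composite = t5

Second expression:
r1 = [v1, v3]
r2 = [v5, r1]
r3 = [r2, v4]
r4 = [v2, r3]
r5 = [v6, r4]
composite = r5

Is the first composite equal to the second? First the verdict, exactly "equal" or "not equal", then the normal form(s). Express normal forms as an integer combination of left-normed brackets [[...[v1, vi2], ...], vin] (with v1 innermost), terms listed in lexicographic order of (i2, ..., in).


not equal — first [[[[[v1, v3], v6], v4], v5], v2] - [[[[[v1, v3], v6], v5], v4], v2], second -[[[[[v1, v3], v5], v4], v2], v6]


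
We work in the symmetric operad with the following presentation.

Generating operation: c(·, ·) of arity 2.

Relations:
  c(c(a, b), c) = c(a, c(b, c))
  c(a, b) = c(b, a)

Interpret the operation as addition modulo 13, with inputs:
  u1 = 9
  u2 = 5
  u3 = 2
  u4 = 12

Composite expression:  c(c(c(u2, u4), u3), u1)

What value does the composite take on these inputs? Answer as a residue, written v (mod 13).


2 (mod 13)

c(u2, u4) = 4
c(c(u2, u4), u3) = 6
c(c(c(u2, u4), u3), u1) = 2


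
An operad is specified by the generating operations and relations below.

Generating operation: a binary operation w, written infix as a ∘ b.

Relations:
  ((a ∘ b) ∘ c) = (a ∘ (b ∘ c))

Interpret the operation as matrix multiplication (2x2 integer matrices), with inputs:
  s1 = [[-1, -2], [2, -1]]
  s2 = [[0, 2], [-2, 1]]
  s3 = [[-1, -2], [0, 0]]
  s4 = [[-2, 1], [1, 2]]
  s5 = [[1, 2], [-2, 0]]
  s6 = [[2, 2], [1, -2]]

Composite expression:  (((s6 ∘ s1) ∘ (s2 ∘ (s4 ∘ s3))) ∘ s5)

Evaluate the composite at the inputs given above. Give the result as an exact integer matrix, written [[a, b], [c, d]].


[[-78, 52], [-30, 20]]

(s6 ∘ s1) = [[2, -6], [-5, 0]]
(s4 ∘ s3) = [[2, 4], [-1, -2]]
(s2 ∘ (s4 ∘ s3)) = [[-2, -4], [-5, -10]]
((s6 ∘ s1) ∘ (s2 ∘ (s4 ∘ s3))) = [[26, 52], [10, 20]]
(((s6 ∘ s1) ∘ (s2 ∘ (s4 ∘ s3))) ∘ s5) = [[-78, 52], [-30, 20]]


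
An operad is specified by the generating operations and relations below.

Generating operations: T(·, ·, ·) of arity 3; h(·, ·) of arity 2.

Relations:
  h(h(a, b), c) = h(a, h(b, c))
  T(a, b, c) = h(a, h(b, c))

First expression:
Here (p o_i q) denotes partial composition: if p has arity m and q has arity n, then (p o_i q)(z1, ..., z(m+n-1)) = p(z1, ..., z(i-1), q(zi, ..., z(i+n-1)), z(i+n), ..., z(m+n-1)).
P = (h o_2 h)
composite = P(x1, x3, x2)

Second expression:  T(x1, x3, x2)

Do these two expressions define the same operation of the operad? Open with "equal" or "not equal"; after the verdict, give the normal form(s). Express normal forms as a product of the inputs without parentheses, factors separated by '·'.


equal — both sides give x1 · x3 · x2


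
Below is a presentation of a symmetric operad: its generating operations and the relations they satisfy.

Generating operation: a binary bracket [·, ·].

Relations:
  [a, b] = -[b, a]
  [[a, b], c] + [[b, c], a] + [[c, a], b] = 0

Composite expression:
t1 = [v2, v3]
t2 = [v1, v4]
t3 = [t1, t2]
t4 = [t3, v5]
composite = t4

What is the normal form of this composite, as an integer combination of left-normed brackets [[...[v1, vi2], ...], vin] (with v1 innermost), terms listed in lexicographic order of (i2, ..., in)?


Antisymmetry and Jacobi reduce to v1-anchored left-normed brackets.
Composite bracket: [[[v2, v3], [v1, v4]], v5]
The bracket unfolds into 16 signed words via [a, b] = ab - ba (2^4 = 16).
Collect the words opening with v1:
  from v1v4v2v3v5, sign -1: term -[[[[v1, v4], v2], v3], v5]
  from v1v4v3v2v5, sign +1: term +[[[[v1, v4], v3], v2], v5]

-[[[[v1, v4], v2], v3], v5] + [[[[v1, v4], v3], v2], v5]


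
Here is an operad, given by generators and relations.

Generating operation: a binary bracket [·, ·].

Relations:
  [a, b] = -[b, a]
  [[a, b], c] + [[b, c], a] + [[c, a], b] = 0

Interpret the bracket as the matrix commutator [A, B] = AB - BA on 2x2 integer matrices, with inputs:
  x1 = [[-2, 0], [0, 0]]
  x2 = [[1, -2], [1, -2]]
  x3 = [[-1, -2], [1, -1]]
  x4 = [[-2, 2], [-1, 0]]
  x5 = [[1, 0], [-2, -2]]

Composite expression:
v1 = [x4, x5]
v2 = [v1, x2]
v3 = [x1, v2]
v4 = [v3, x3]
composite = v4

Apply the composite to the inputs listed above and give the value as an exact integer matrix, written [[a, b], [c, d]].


[[-120, 0], [0, 120]]

[x4, x5] = [[-4, -6], [-7, 4]]
[[x4, x5], x2] = [[-20, 34], [-13, 20]]
[x1, [[x4, x5], x2]] = [[0, -68], [-26, 0]]
[[x1, [[x4, x5], x2]], x3] = [[-120, 0], [0, 120]]


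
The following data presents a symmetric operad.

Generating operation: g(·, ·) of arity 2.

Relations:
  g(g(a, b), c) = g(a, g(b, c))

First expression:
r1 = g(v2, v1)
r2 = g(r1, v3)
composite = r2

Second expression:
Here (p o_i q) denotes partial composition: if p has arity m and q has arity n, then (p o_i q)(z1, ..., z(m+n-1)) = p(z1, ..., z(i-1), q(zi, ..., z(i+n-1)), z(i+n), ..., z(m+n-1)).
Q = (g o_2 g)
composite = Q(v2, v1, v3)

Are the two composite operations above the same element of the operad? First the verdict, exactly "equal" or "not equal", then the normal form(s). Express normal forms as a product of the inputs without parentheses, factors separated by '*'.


equal: each reduces to v2 * v1 * v3

Normal form of the first expression: v2 * v1 * v3
Normal form of the second expression: v2 * v1 * v3
Same normal form: equal.


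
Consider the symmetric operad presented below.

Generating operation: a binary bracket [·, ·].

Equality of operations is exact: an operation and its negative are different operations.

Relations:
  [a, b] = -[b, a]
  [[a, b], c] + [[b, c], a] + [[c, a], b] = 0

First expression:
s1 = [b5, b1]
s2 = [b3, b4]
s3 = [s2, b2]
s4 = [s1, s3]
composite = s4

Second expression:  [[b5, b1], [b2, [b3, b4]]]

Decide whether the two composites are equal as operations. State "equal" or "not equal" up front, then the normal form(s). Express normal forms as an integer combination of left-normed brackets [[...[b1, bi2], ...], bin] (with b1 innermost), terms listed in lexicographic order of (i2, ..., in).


not equal: they reduce to [[[[b1, b5], b2], b3], b4] - [[[[b1, b5], b2], b4], b3] - [[[[b1, b5], b3], b4], b2] + [[[[b1, b5], b4], b3], b2] and -[[[[b1, b5], b2], b3], b4] + [[[[b1, b5], b2], b4], b3] + [[[[b1, b5], b3], b4], b2] - [[[[b1, b5], b4], b3], b2]

The first expression reduces to [[[[b1, b5], b2], b3], b4] - [[[[b1, b5], b2], b4], b3] - [[[[b1, b5], b3], b4], b2] + [[[[b1, b5], b4], b3], b2]
The second expression reduces to -[[[[b1, b5], b2], b3], b4] + [[[[b1, b5], b2], b4], b3] + [[[[b1, b5], b3], b4], b2] - [[[[b1, b5], b4], b3], b2]
Distinct normal forms: not equal.


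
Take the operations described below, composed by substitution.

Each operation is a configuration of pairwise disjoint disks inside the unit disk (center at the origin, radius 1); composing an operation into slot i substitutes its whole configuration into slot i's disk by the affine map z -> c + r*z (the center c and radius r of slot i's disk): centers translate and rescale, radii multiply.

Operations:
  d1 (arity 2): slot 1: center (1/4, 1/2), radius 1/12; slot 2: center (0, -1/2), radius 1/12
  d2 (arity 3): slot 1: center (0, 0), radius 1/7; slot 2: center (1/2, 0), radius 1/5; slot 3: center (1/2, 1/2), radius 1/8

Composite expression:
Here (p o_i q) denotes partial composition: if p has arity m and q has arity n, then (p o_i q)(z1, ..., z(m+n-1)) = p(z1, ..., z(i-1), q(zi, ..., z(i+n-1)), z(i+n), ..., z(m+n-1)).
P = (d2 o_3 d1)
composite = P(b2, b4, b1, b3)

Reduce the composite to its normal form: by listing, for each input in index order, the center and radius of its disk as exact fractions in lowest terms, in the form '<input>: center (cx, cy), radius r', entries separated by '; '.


Each b-disk chains the slot maps above it in d2; radii multiply.
input b2: composing its 1 substitution step yields center (0, 0), radius 1/7
input b4: composing its 1 substitution step yields center (1/2, 0), radius 1/5
input b1: composing its 2 substitution steps yields center (17/32, 9/16), radius 1/96
input b3: composing its 2 substitution steps yields center (1/2, 7/16), radius 1/96

b1: center (17/32, 9/16), radius 1/96; b2: center (0, 0), radius 1/7; b3: center (1/2, 7/16), radius 1/96; b4: center (1/2, 0), radius 1/5


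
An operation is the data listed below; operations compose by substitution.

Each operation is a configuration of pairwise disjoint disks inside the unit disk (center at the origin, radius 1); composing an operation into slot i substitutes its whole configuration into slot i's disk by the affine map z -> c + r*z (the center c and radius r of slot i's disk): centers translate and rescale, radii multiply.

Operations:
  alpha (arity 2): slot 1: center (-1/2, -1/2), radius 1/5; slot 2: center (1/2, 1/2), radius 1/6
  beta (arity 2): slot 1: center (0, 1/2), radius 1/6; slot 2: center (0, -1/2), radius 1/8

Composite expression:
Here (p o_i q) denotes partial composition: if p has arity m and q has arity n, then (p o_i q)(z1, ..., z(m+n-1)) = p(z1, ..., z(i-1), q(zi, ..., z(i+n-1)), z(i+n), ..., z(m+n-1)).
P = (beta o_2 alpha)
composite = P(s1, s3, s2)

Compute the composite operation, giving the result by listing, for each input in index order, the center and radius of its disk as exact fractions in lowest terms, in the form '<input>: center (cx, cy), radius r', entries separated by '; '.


s1: center (0, 1/2), radius 1/6; s2: center (1/16, -7/16), radius 1/48; s3: center (-1/16, -9/16), radius 1/40


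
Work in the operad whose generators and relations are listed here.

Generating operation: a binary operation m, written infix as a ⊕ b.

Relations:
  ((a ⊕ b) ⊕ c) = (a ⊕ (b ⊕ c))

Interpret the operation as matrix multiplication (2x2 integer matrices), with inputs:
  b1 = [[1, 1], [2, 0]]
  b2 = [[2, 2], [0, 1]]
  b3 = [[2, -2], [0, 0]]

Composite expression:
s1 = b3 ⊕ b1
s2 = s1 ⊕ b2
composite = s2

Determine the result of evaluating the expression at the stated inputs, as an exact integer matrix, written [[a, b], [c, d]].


[[-4, -2], [0, 0]]

(b3 ⊕ b1) = [[-2, 2], [0, 0]]
((b3 ⊕ b1) ⊕ b2) = [[-4, -2], [0, 0]]


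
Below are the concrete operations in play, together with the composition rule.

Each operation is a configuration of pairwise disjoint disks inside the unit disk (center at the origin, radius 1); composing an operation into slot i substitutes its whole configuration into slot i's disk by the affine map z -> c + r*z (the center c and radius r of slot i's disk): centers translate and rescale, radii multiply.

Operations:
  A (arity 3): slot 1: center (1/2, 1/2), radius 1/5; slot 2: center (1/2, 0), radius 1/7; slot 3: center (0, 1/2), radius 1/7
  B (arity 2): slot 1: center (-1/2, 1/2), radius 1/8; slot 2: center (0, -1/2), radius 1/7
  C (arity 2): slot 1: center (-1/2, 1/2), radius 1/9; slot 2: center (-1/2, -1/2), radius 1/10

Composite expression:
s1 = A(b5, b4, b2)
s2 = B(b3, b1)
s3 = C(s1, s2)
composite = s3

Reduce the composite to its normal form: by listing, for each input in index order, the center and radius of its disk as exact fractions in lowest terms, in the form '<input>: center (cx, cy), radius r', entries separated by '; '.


Each b-disk chains the slot maps above it in C; radii multiply.
b5: after 2 affine steps, its disk has center (-4/9, 5/9), radius 1/45
b4: after 2 affine steps, its disk has center (-4/9, 1/2), radius 1/63
b2: after 2 affine steps, its disk has center (-1/2, 5/9), radius 1/63
b3: after 2 affine steps, its disk has center (-11/20, -9/20), radius 1/80
b1: after 2 affine steps, its disk has center (-1/2, -11/20), radius 1/70

b1: center (-1/2, -11/20), radius 1/70; b2: center (-1/2, 5/9), radius 1/63; b3: center (-11/20, -9/20), radius 1/80; b4: center (-4/9, 1/2), radius 1/63; b5: center (-4/9, 5/9), radius 1/45


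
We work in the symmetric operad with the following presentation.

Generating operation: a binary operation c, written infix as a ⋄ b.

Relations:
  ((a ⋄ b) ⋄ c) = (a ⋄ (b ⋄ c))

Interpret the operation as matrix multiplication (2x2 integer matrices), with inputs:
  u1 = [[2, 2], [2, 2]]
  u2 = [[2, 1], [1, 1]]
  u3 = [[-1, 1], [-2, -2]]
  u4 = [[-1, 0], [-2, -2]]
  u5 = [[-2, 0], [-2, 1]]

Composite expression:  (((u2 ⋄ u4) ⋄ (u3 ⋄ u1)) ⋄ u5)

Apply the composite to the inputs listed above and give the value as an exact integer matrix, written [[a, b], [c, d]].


[[-64, 16], [-64, 16]]

(u2 ⋄ u4) = [[-4, -2], [-3, -2]]
(u3 ⋄ u1) = [[0, 0], [-8, -8]]
((u2 ⋄ u4) ⋄ (u3 ⋄ u1)) = [[16, 16], [16, 16]]
(((u2 ⋄ u4) ⋄ (u3 ⋄ u1)) ⋄ u5) = [[-64, 16], [-64, 16]]
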